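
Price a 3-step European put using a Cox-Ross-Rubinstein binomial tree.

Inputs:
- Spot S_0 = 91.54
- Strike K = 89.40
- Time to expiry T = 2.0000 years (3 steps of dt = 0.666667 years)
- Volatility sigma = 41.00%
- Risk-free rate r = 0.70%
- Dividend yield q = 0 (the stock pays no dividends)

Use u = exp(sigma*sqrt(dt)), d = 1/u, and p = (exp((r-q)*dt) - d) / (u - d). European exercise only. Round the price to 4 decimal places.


Answer: Price = V(0,0) = 20.4792

Derivation:
dt = T/N = 0.666667
u = exp(sigma*sqrt(dt)) = 1.397610; d = 1/u = 0.715507
p = (exp((r-q)*dt) - d) / (u - d) = 0.423940
Discount per step: exp(-r*dt) = 0.995344
Stock lattice S(k, i) with i counting down-moves:
  k=0: S(0,0) = 91.5400
  k=1: S(1,0) = 127.9372; S(1,1) = 65.4975
  k=2: S(2,0) = 178.8063; S(2,1) = 91.5400; S(2,2) = 46.8640
  k=3: S(3,0) = 249.9015; S(3,1) = 127.9372; S(3,2) = 65.4975; S(3,3) = 33.5315
Terminal payoffs V(N, i) = max(K - S_T, 0):
  V(3,0) = 0.000000; V(3,1) = 0.000000; V(3,2) = 23.902470; V(3,3) = 55.868502
Backward induction: V(k, i) = exp(-r*dt) * [p * V(k+1, i) + (1-p) * V(k+1, i+1)].
  V(2,0) = exp(-r*dt) * [p*0.000000 + (1-p)*0.000000] = 0.000000
  V(2,1) = exp(-r*dt) * [p*0.000000 + (1-p)*23.902470] = 13.705159
  V(2,2) = exp(-r*dt) * [p*23.902470 + (1-p)*55.868502] = 42.119817
  V(1,0) = exp(-r*dt) * [p*0.000000 + (1-p)*13.705159] = 7.858242
  V(1,1) = exp(-r*dt) * [p*13.705159 + (1-p)*42.119817] = 29.933701
  V(0,0) = exp(-r*dt) * [p*7.858242 + (1-p)*29.933701] = 20.479247


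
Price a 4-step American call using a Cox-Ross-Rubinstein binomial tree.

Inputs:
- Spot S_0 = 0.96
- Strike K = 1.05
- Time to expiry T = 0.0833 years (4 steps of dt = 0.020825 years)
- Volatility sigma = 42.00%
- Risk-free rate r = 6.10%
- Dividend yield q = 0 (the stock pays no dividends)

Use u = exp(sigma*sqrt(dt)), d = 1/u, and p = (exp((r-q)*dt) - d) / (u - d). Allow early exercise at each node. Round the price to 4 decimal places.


dt = T/N = 0.020825
u = exp(sigma*sqrt(dt)) = 1.062484; d = 1/u = 0.941191
p = (exp((r-q)*dt) - d) / (u - d) = 0.495332
Discount per step: exp(-r*dt) = 0.998730
Stock lattice S(k, i) with i counting down-moves:
  k=0: S(0,0) = 0.9600
  k=1: S(1,0) = 1.0200; S(1,1) = 0.9035
  k=2: S(2,0) = 1.0837; S(2,1) = 0.9600; S(2,2) = 0.8504
  k=3: S(3,0) = 1.1514; S(3,1) = 1.0200; S(3,2) = 0.9035; S(3,3) = 0.8004
  k=4: S(4,0) = 1.2234; S(4,1) = 1.0837; S(4,2) = 0.9600; S(4,3) = 0.8504; S(4,4) = 0.7533
Terminal payoffs V(N, i) = max(S_T - K, 0):
  V(4,0) = 0.173379; V(4,1) = 0.033718; V(4,2) = 0.000000; V(4,3) = 0.000000; V(4,4) = 0.000000
Backward induction: V(k, i) = exp(-r*dt) * [p * V(k+1, i) + (1-p) * V(k+1, i+1)]; then take max(V_cont, immediate exercise) for American.
  V(3,0) = exp(-r*dt) * [p*0.173379 + (1-p)*0.033718] = 0.102766; exercise = 0.101433; V(3,0) = max -> 0.102766
  V(3,1) = exp(-r*dt) * [p*0.033718 + (1-p)*0.000000] = 0.016680; exercise = 0.000000; V(3,1) = max -> 0.016680
  V(3,2) = exp(-r*dt) * [p*0.000000 + (1-p)*0.000000] = 0.000000; exercise = 0.000000; V(3,2) = max -> 0.000000
  V(3,3) = exp(-r*dt) * [p*0.000000 + (1-p)*0.000000] = 0.000000; exercise = 0.000000; V(3,3) = max -> 0.000000
  V(2,0) = exp(-r*dt) * [p*0.102766 + (1-p)*0.016680] = 0.059246; exercise = 0.033718; V(2,0) = max -> 0.059246
  V(2,1) = exp(-r*dt) * [p*0.016680 + (1-p)*0.000000] = 0.008252; exercise = 0.000000; V(2,1) = max -> 0.008252
  V(2,2) = exp(-r*dt) * [p*0.000000 + (1-p)*0.000000] = 0.000000; exercise = 0.000000; V(2,2) = max -> 0.000000
  V(1,0) = exp(-r*dt) * [p*0.059246 + (1-p)*0.008252] = 0.033468; exercise = 0.000000; V(1,0) = max -> 0.033468
  V(1,1) = exp(-r*dt) * [p*0.008252 + (1-p)*0.000000] = 0.004082; exercise = 0.000000; V(1,1) = max -> 0.004082
  V(0,0) = exp(-r*dt) * [p*0.033468 + (1-p)*0.004082] = 0.018614; exercise = 0.000000; V(0,0) = max -> 0.018614

Answer: Price = V(0,0) = 0.0186


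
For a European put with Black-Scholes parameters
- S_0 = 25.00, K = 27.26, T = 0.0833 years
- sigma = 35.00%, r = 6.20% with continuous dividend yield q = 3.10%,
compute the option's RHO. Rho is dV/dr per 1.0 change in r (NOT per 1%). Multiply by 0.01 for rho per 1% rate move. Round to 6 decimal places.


Answer: Rho = -1.832158

Derivation:
d1 = -0.7806694765; d2 = -0.8816855643
phi(d1) = 0.2941513204; exp(-qT) = 0.9974210313; exp(-rT) = 0.9948487136
N(-d2) = 0.8110265652
Rho = -K*T*exp(-rT)*N(-d2) = -27.2600 * 0.0833 * 0.9948487136 * 0.8110265652 = -1.832158


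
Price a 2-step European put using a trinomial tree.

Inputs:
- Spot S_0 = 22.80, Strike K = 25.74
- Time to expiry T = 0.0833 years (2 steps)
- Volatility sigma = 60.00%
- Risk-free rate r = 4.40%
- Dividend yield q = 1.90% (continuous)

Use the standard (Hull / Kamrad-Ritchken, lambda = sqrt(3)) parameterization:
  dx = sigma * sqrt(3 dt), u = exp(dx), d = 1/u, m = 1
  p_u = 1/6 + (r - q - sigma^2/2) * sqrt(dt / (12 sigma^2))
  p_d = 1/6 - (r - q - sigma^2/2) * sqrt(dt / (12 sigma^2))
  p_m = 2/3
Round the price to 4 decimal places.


Answer: Price = V(0,0) = 3.5832

Derivation:
dt = T/N = 0.041650; dx = sigma*sqrt(3*dt) = 0.212090
u = exp(dx) = 1.236259; d = 1/u = 0.808892
p_u = 0.151447, p_m = 0.666667, p_d = 0.181886
Discount per step: exp(-r*dt) = 0.998169
Stock lattice S(k, j) with j the centered position index:
  k=0: S(0,+0) = 22.8000
  k=1: S(1,-1) = 18.4427; S(1,+0) = 22.8000; S(1,+1) = 28.1867
  k=2: S(2,-2) = 14.9182; S(2,-1) = 18.4427; S(2,+0) = 22.8000; S(2,+1) = 28.1867; S(2,+2) = 34.8460
Terminal payoffs V(N, j) = max(K - S_T, 0):
  V(2,-2) = 10.821809; V(2,-1) = 7.297258; V(2,+0) = 2.940000; V(2,+1) = 0.000000; V(2,+2) = 0.000000
Backward induction: V(k, j) = exp(-r*dt) * [p_u * V(k+1, j+1) + p_m * V(k+1, j) + p_d * V(k+1, j-1)]
  V(1,-1) = exp(-r*dt) * [p_u*2.940000 + p_m*7.297258 + p_d*10.821809] = 7.265103
  V(1,+0) = exp(-r*dt) * [p_u*0.000000 + p_m*2.940000 + p_d*7.297258] = 3.281251
  V(1,+1) = exp(-r*dt) * [p_u*0.000000 + p_m*0.000000 + p_d*2.940000] = 0.533766
  V(0,+0) = exp(-r*dt) * [p_u*0.533766 + p_m*3.281251 + p_d*7.265103] = 3.583186


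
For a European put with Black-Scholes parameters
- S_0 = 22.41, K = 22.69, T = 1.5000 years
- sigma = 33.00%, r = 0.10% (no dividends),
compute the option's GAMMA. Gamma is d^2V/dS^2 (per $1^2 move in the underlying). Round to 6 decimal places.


Answer: Gamma = 0.043376

Derivation:
d1 = 0.1750716852; d2 = -0.2290941224
phi(d1) = 0.3928750798; exp(-qT) = 1.0000000000; exp(-rT) = 0.9985011244
Gamma = exp(-qT) * phi(d1) / (S * sigma * sqrt(T)) = 1.0000000000 * 0.3928750798 / (22.4100 * 0.3300 * 1.2247448714) = 0.043376


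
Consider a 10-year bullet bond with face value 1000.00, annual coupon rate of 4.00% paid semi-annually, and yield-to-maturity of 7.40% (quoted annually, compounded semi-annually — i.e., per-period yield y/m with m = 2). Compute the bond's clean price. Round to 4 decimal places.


Coupon per period c = face * coupon_rate / m = 20.000000
Periods per year m = 2; per-period yield y/m = 0.037000
Number of cashflows N = 20
Cashflows (t years, CF_t, discount factor 1/(1+y/m)^(m*t), PV):
  t = 0.5000: CF_t = 20.000000, DF = 0.964320, PV = 19.286403
  t = 1.0000: CF_t = 20.000000, DF = 0.929913, PV = 18.598267
  t = 1.5000: CF_t = 20.000000, DF = 0.896734, PV = 17.934684
  t = 2.0000: CF_t = 20.000000, DF = 0.864739, PV = 17.294777
  t = 2.5000: CF_t = 20.000000, DF = 0.833885, PV = 16.677702
  t = 3.0000: CF_t = 20.000000, DF = 0.804132, PV = 16.082644
  t = 3.5000: CF_t = 20.000000, DF = 0.775441, PV = 15.508818
  t = 4.0000: CF_t = 20.000000, DF = 0.747773, PV = 14.955466
  t = 4.5000: CF_t = 20.000000, DF = 0.721093, PV = 14.421857
  t = 5.0000: CF_t = 20.000000, DF = 0.695364, PV = 13.907287
  t = 5.5000: CF_t = 20.000000, DF = 0.670554, PV = 13.411078
  t = 6.0000: CF_t = 20.000000, DF = 0.646629, PV = 12.932572
  t = 6.5000: CF_t = 20.000000, DF = 0.623557, PV = 12.471140
  t = 7.0000: CF_t = 20.000000, DF = 0.601309, PV = 12.026172
  t = 7.5000: CF_t = 20.000000, DF = 0.579854, PV = 11.597080
  t = 8.0000: CF_t = 20.000000, DF = 0.559165, PV = 11.183298
  t = 8.5000: CF_t = 20.000000, DF = 0.539214, PV = 10.784280
  t = 9.0000: CF_t = 20.000000, DF = 0.519975, PV = 10.399498
  t = 9.5000: CF_t = 20.000000, DF = 0.501422, PV = 10.028446
  t = 10.0000: CF_t = 1020.000000, DF = 0.483532, PV = 493.202244
Price P = sum_t PV_t = 762.703714

Answer: Price = 762.7037


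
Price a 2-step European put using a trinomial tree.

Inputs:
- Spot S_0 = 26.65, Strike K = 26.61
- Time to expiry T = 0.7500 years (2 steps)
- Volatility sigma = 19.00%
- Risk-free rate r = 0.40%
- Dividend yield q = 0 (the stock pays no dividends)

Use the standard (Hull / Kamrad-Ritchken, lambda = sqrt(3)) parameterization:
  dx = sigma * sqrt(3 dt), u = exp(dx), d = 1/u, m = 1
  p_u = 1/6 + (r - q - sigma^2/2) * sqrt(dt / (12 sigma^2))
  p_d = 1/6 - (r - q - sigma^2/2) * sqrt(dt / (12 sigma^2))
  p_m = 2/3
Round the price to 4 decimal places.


Answer: Price = V(0,0) = 1.4361

Derivation:
dt = T/N = 0.375000; dx = sigma*sqrt(3*dt) = 0.201525
u = exp(dx) = 1.223267; d = 1/u = 0.817483
p_u = 0.153594, p_m = 0.666667, p_d = 0.179739
Discount per step: exp(-r*dt) = 0.998501
Stock lattice S(k, j) with j the centered position index:
  k=0: S(0,+0) = 26.6500
  k=1: S(1,-1) = 21.7859; S(1,+0) = 26.6500; S(1,+1) = 32.6001
  k=2: S(2,-2) = 17.8096; S(2,-1) = 21.7859; S(2,+0) = 26.6500; S(2,+1) = 32.6001; S(2,+2) = 39.8786
Terminal payoffs V(N, j) = max(K - S_T, 0):
  V(2,-2) = 8.800388; V(2,-1) = 4.824084; V(2,+0) = 0.000000; V(2,+1) = 0.000000; V(2,+2) = 0.000000
Backward induction: V(k, j) = exp(-r*dt) * [p_u * V(k+1, j+1) + p_m * V(k+1, j) + p_d * V(k+1, j-1)]
  V(1,-1) = exp(-r*dt) * [p_u*0.000000 + p_m*4.824084 + p_d*8.800388] = 4.790636
  V(1,+0) = exp(-r*dt) * [p_u*0.000000 + p_m*0.000000 + p_d*4.824084] = 0.865776
  V(1,+1) = exp(-r*dt) * [p_u*0.000000 + p_m*0.000000 + p_d*0.000000] = 0.000000
  V(0,+0) = exp(-r*dt) * [p_u*0.000000 + p_m*0.865776 + p_d*4.790636] = 1.436091


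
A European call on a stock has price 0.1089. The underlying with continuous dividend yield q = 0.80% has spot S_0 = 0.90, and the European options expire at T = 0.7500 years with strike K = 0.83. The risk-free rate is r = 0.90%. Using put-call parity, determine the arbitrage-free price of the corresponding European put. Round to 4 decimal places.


Answer: Put price = 0.0387

Derivation:
Put-call parity: C - P = S_0 * exp(-qT) - K * exp(-rT).
S_0 * exp(-qT) = 0.9000 * 0.99401796 = 0.89461617
K * exp(-rT) = 0.8300 * 0.99327273 = 0.82441637
P = C - S*exp(-qT) + K*exp(-rT)
P = 0.1089 - 0.89461617 + 0.82441637 = 0.0387


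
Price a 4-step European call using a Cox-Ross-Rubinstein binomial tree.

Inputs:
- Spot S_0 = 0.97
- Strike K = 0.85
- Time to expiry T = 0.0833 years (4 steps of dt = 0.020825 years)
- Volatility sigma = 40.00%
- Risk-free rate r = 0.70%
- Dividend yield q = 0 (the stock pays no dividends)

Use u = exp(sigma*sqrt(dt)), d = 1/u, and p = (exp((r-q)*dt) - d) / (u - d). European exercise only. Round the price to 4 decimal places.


dt = T/N = 0.020825
u = exp(sigma*sqrt(dt)) = 1.059422; d = 1/u = 0.943911
p = (exp((r-q)*dt) - d) / (u - d) = 0.486835
Discount per step: exp(-r*dt) = 0.999854
Stock lattice S(k, i) with i counting down-moves:
  k=0: S(0,0) = 0.9700
  k=1: S(1,0) = 1.0276; S(1,1) = 0.9156
  k=2: S(2,0) = 1.0887; S(2,1) = 0.9700; S(2,2) = 0.8642
  k=3: S(3,0) = 1.1534; S(3,1) = 1.0276; S(3,2) = 0.9156; S(3,3) = 0.8158
  k=4: S(4,0) = 1.2219; S(4,1) = 1.0887; S(4,2) = 0.9700; S(4,3) = 0.8642; S(4,4) = 0.7700
Terminal payoffs V(N, i) = max(S_T - K, 0):
  V(4,0) = 0.371934; V(4,1) = 0.238704; V(4,2) = 0.120000; V(4,3) = 0.014239; V(4,4) = 0.000000
Backward induction: V(k, i) = exp(-r*dt) * [p * V(k+1, i) + (1-p) * V(k+1, i+1)].
  V(3,0) = exp(-r*dt) * [p*0.371934 + (1-p)*0.238704] = 0.303521
  V(3,1) = exp(-r*dt) * [p*0.238704 + (1-p)*0.120000] = 0.177763
  V(3,2) = exp(-r*dt) * [p*0.120000 + (1-p)*0.014239] = 0.065717
  V(3,3) = exp(-r*dt) * [p*0.014239 + (1-p)*0.000000] = 0.006931
  V(2,0) = exp(-r*dt) * [p*0.303521 + (1-p)*0.177763] = 0.238952
  V(2,1) = exp(-r*dt) * [p*0.177763 + (1-p)*0.065717] = 0.120248
  V(2,2) = exp(-r*dt) * [p*0.065717 + (1-p)*0.006931] = 0.035545
  V(1,0) = exp(-r*dt) * [p*0.238952 + (1-p)*0.120248] = 0.178011
  V(1,1) = exp(-r*dt) * [p*0.120248 + (1-p)*0.035545] = 0.076770
  V(0,0) = exp(-r*dt) * [p*0.178011 + (1-p)*0.076770] = 0.126039

Answer: Price = V(0,0) = 0.1260


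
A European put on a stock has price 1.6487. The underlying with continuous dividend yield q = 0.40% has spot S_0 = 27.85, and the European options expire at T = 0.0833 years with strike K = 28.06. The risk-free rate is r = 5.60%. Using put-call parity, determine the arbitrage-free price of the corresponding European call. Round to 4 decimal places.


Answer: Call price = 1.5600

Derivation:
Put-call parity: C - P = S_0 * exp(-qT) - K * exp(-rT).
S_0 * exp(-qT) = 27.8500 * 0.99966686 = 27.84072193
K * exp(-rT) = 28.0600 * 0.99534606 = 27.92941054
C = P + S*exp(-qT) - K*exp(-rT)
C = 1.6487 + 27.84072193 - 27.92941054 = 1.5600


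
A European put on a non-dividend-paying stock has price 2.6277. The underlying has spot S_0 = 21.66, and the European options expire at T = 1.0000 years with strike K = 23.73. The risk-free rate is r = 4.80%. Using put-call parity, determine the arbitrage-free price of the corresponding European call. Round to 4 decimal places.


Answer: Call price = 1.6698

Derivation:
Put-call parity: C - P = S_0 * exp(-qT) - K * exp(-rT).
S_0 * exp(-qT) = 21.6600 * 1.00000000 = 21.66000000
K * exp(-rT) = 23.7300 * 0.95313379 = 22.61786477
C = P + S*exp(-qT) - K*exp(-rT)
C = 2.6277 + 21.66000000 - 22.61786477 = 1.6698


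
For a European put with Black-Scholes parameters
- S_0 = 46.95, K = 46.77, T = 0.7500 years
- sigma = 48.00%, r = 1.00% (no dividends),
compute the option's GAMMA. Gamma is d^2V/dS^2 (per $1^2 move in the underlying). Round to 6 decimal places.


Answer: Gamma = 0.019884

Derivation:
d1 = 0.2351288655; d2 = -0.1805633283
phi(d1) = 0.3880654279; exp(-qT) = 1.0000000000; exp(-rT) = 0.9925280548
Gamma = exp(-qT) * phi(d1) / (S * sigma * sqrt(T)) = 1.0000000000 * 0.3880654279 / (46.9500 * 0.4800 * 0.8660254038) = 0.019884


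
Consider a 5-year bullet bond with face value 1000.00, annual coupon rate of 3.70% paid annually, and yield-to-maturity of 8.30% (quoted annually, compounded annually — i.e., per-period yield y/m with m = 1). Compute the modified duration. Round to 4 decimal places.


Answer: Modified duration = 4.2595

Derivation:
Coupon per period c = face * coupon_rate / m = 37.000000
Periods per year m = 1; per-period yield y/m = 0.083000
Number of cashflows N = 5
Cashflows (t years, CF_t, discount factor 1/(1+y/m)^(m*t), PV):
  t = 1.0000: CF_t = 37.000000, DF = 0.923361, PV = 34.164358
  t = 2.0000: CF_t = 37.000000, DF = 0.852596, PV = 31.546037
  t = 3.0000: CF_t = 37.000000, DF = 0.787254, PV = 29.128382
  t = 4.0000: CF_t = 37.000000, DF = 0.726919, PV = 26.896012
  t = 5.0000: CF_t = 1037.000000, DF = 0.671209, PV = 696.043646
Price P = sum_t PV_t = 817.778435
First compute Macaulay numerator sum_t t * PV_t:
  t * PV_t at t = 1.0000: 34.164358
  t * PV_t at t = 2.0000: 63.092074
  t * PV_t at t = 3.0000: 87.385145
  t * PV_t at t = 4.0000: 107.584050
  t * PV_t at t = 5.0000: 3480.218230
Macaulay duration D = 3772.443857 / 817.778435 = 4.613039
Modified duration = D / (1 + y/m) = 4.613039 / (1 + 0.083000) = 4.259501


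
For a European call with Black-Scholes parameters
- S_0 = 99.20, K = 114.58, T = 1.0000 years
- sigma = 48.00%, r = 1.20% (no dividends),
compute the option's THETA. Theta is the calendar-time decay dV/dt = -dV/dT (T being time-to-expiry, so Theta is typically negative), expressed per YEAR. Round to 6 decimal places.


Answer: Theta = -9.903993

Derivation:
d1 = -0.0352817806; d2 = -0.5152817806
phi(d1) = 0.3986940552; exp(-qT) = 1.0000000000; exp(-rT) = 0.9880717129
Theta = -S*exp(-qT)*phi(d1)*sigma/(2*sqrt(T)) - r*K*exp(-rT)*N(d2) + q*S*exp(-qT)*N(d1)
N(d1) = 0.4859275256; N(d2) = 0.3031780643; sqrt(T) = 1.0000000000
Term 1 = -99.2000 * 1.0000000000 * 0.3986940552 * 0.4800 / (2 * 1.0000000000) = -9.4921080662
Term 2 = -0.0120 * 114.5800 * 0.9880717129 * 0.3031780643 = -0.4118853128
Term 3 = 0 (no dividend yield, q = 0)
Theta = -9.4921080662 + (-0.4118853128) + (0.0000000000) = -9.903993


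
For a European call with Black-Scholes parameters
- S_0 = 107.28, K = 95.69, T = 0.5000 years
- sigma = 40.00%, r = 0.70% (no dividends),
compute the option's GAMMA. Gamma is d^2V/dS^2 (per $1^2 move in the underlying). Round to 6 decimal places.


Answer: Gamma = 0.011252

Derivation:
d1 = 0.5580077980; d2 = 0.2751650856
phi(d1) = 0.3414258054; exp(-qT) = 1.0000000000; exp(-rT) = 0.9965061179
Gamma = exp(-qT) * phi(d1) / (S * sigma * sqrt(T)) = 1.0000000000 * 0.3414258054 / (107.2800 * 0.4000 * 0.7071067812) = 0.011252


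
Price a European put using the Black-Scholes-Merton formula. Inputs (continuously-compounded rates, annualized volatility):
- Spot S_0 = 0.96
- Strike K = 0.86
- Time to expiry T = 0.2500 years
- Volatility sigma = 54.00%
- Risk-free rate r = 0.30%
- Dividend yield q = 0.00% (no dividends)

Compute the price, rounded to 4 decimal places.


d1 = (ln(S/K) + (r - q + 0.5*sigma^2) * T) / (sigma * sqrt(T)) = 0.54518850
d2 = d1 - sigma * sqrt(T) = 0.27518850
exp(-rT) = 0.99925028; exp(-qT) = 1.00000000
P = K * exp(-rT) * N(-d2) - S_0 * exp(-qT) * N(-d1)
N(-d1) = 0.29281194; N(-d2) = 0.39158571
P = 0.8600 * 0.99925028 * 0.39158571 - 0.9600 * 1.00000000 * 0.29281194 = 0.0554

Answer: Price = 0.0554


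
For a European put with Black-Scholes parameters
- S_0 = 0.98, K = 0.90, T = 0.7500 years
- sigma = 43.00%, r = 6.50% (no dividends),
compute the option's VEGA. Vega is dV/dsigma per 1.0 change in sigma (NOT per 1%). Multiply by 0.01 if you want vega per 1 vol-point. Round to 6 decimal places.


d1 = 0.5457848069; d2 = 0.1733938833
phi(d1) = 0.3437367896; exp(-qT) = 1.0000000000; exp(-rT) = 0.9524192047
Vega = S * exp(-qT) * phi(d1) * sqrt(T) = 0.9800 * 1.0000000000 * 0.3437367896 * 0.8660254038 = 0.291731

Answer: Vega = 0.291731


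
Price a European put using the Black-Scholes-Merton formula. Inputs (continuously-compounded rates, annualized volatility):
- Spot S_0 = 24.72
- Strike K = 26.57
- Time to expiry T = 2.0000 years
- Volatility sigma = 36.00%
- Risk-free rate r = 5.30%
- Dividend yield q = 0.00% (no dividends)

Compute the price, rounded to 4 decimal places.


Answer: Price = 4.4839

Derivation:
d1 = (ln(S/K) + (r - q + 0.5*sigma^2) * T) / (sigma * sqrt(T)) = 0.32100659
d2 = d1 - sigma * sqrt(T) = -0.18811030
exp(-rT) = 0.89942465; exp(-qT) = 1.00000000
P = K * exp(-rT) * N(-d2) - S_0 * exp(-qT) * N(-d1)
N(-d1) = 0.37410270; N(-d2) = 0.57460490
P = 26.5700 * 0.89942465 * 0.57460490 - 24.7200 * 1.00000000 * 0.37410270 = 4.4839


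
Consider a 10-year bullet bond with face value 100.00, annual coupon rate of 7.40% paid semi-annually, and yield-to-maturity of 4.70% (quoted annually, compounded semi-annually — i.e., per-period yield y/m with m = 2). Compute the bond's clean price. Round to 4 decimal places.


Coupon per period c = face * coupon_rate / m = 3.700000
Periods per year m = 2; per-period yield y/m = 0.023500
Number of cashflows N = 20
Cashflows (t years, CF_t, discount factor 1/(1+y/m)^(m*t), PV):
  t = 0.5000: CF_t = 3.700000, DF = 0.977040, PV = 3.615046
  t = 1.0000: CF_t = 3.700000, DF = 0.954606, PV = 3.532043
  t = 1.5000: CF_t = 3.700000, DF = 0.932688, PV = 3.450946
  t = 2.0000: CF_t = 3.700000, DF = 0.911273, PV = 3.371711
  t = 2.5000: CF_t = 3.700000, DF = 0.890350, PV = 3.294295
  t = 3.0000: CF_t = 3.700000, DF = 0.869907, PV = 3.218657
  t = 3.5000: CF_t = 3.700000, DF = 0.849934, PV = 3.144755
  t = 4.0000: CF_t = 3.700000, DF = 0.830419, PV = 3.072550
  t = 4.5000: CF_t = 3.700000, DF = 0.811352, PV = 3.002003
  t = 5.0000: CF_t = 3.700000, DF = 0.792723, PV = 2.933076
  t = 5.5000: CF_t = 3.700000, DF = 0.774522, PV = 2.865731
  t = 6.0000: CF_t = 3.700000, DF = 0.756739, PV = 2.799932
  t = 6.5000: CF_t = 3.700000, DF = 0.739363, PV = 2.735645
  t = 7.0000: CF_t = 3.700000, DF = 0.722387, PV = 2.672833
  t = 7.5000: CF_t = 3.700000, DF = 0.705801, PV = 2.611464
  t = 8.0000: CF_t = 3.700000, DF = 0.689596, PV = 2.551504
  t = 8.5000: CF_t = 3.700000, DF = 0.673762, PV = 2.492920
  t = 9.0000: CF_t = 3.700000, DF = 0.658292, PV = 2.435681
  t = 9.5000: CF_t = 3.700000, DF = 0.643178, PV = 2.379757
  t = 10.0000: CF_t = 103.700000, DF = 0.628410, PV = 65.166113
Price P = sum_t PV_t = 121.346662

Answer: Price = 121.3467


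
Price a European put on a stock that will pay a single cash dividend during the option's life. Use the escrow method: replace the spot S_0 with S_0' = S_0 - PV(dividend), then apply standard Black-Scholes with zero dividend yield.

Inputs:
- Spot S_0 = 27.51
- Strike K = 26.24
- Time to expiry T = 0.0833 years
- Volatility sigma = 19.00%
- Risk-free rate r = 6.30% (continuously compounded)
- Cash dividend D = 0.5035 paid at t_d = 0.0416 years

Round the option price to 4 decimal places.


Answer: Price = 0.2370

Derivation:
PV(D) = D * exp(-r * t_d) = 0.5035 * 0.99738263 = 0.50218215
S_0' = S_0 - PV(D) = 27.5100 - 0.50218215 = 27.00781785
d1 = (ln(S_0'/K) + (r + sigma^2/2)*T) / (sigma*sqrt(T)) = 0.64906317
d2 = d1 - sigma*sqrt(T) = 0.59422586
exp(-rT) = 0.99476585
N(-d1) = 0.25814877; N(-d2) = 0.27618053
P = K * exp(-rT) * N(-d2) - S_0' * N(-d1) = 26.2400 * 0.99476585 * 0.27618053 - 27.00781785 * 0.25814877 = 0.2370


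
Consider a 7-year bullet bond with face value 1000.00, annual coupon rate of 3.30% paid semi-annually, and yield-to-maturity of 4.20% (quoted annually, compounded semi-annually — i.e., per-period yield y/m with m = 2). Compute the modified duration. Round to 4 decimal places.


Coupon per period c = face * coupon_rate / m = 16.500000
Periods per year m = 2; per-period yield y/m = 0.021000
Number of cashflows N = 14
Cashflows (t years, CF_t, discount factor 1/(1+y/m)^(m*t), PV):
  t = 0.5000: CF_t = 16.500000, DF = 0.979432, PV = 16.160627
  t = 1.0000: CF_t = 16.500000, DF = 0.959287, PV = 15.828234
  t = 1.5000: CF_t = 16.500000, DF = 0.939556, PV = 15.502678
  t = 2.0000: CF_t = 16.500000, DF = 0.920231, PV = 15.183818
  t = 2.5000: CF_t = 16.500000, DF = 0.901304, PV = 14.871516
  t = 3.0000: CF_t = 16.500000, DF = 0.882766, PV = 14.565637
  t = 3.5000: CF_t = 16.500000, DF = 0.864609, PV = 14.266050
  t = 4.0000: CF_t = 16.500000, DF = 0.846826, PV = 13.972625
  t = 4.5000: CF_t = 16.500000, DF = 0.829408, PV = 13.685235
  t = 5.0000: CF_t = 16.500000, DF = 0.812349, PV = 13.403756
  t = 5.5000: CF_t = 16.500000, DF = 0.795640, PV = 13.128067
  t = 6.0000: CF_t = 16.500000, DF = 0.779276, PV = 12.858048
  t = 6.5000: CF_t = 16.500000, DF = 0.763247, PV = 12.593583
  t = 7.0000: CF_t = 1016.500000, DF = 0.747549, PV = 759.883464
Price P = sum_t PV_t = 945.903337
First compute Macaulay numerator sum_t t * PV_t:
  t * PV_t at t = 0.5000: 8.080313
  t * PV_t at t = 1.0000: 15.828234
  t * PV_t at t = 1.5000: 23.254017
  t * PV_t at t = 2.0000: 30.367635
  t * PV_t at t = 2.5000: 37.178789
  t * PV_t at t = 3.0000: 43.696912
  t * PV_t at t = 3.5000: 49.931176
  t * PV_t at t = 4.0000: 55.890501
  t * PV_t at t = 4.5000: 61.583558
  t * PV_t at t = 5.0000: 67.018782
  t * PV_t at t = 5.5000: 72.204368
  t * PV_t at t = 6.0000: 77.148287
  t * PV_t at t = 6.5000: 81.858287
  t * PV_t at t = 7.0000: 5319.184247
Macaulay duration D = 5943.225106 / 945.903337 = 6.283121
Modified duration = D / (1 + y/m) = 6.283121 / (1 + 0.021000) = 6.153889

Answer: Modified duration = 6.1539


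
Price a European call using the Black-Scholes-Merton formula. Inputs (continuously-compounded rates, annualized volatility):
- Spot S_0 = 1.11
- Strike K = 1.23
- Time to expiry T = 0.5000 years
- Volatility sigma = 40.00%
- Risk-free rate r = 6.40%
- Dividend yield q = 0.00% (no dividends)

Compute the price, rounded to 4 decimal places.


Answer: Price = 0.0928

Derivation:
d1 = (ln(S/K) + (r - q + 0.5*sigma^2) * T) / (sigma * sqrt(T)) = -0.10837880
d2 = d1 - sigma * sqrt(T) = -0.39122151
exp(-rT) = 0.96850658; exp(-qT) = 1.00000000
C = S_0 * exp(-qT) * N(d1) - K * exp(-rT) * N(d2)
N(d1) = 0.45684761; N(d2) = 0.34781675
C = 1.1100 * 1.00000000 * 0.45684761 - 1.2300 * 0.96850658 * 0.34781675 = 0.0928


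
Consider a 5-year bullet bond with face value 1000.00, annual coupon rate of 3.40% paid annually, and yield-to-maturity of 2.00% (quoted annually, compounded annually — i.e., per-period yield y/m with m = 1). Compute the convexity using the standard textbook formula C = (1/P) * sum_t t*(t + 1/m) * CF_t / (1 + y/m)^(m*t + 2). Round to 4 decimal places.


Answer: Convexity = 26.4831

Derivation:
Coupon per period c = face * coupon_rate / m = 34.000000
Periods per year m = 1; per-period yield y/m = 0.020000
Number of cashflows N = 5
Cashflows (t years, CF_t, discount factor 1/(1+y/m)^(m*t), PV):
  t = 1.0000: CF_t = 34.000000, DF = 0.980392, PV = 33.333333
  t = 2.0000: CF_t = 34.000000, DF = 0.961169, PV = 32.679739
  t = 3.0000: CF_t = 34.000000, DF = 0.942322, PV = 32.038959
  t = 4.0000: CF_t = 34.000000, DF = 0.923845, PV = 31.410744
  t = 5.0000: CF_t = 1034.000000, DF = 0.905731, PV = 936.525657
Price P = sum_t PV_t = 1065.988433
Convexity numerator sum_t t*(t + 1/m) * CF_t / (1+y/m)^(m*t + 2):
  t = 1.0000: term = 64.077919
  t = 2.0000: term = 188.464467
  t = 3.0000: term = 369.538170
  t = 4.0000: term = 603.820540
  t = 5.0000: term = 27004.776741
Convexity = (1/P) * sum = 28230.677837 / 1065.988433 = 26.483100


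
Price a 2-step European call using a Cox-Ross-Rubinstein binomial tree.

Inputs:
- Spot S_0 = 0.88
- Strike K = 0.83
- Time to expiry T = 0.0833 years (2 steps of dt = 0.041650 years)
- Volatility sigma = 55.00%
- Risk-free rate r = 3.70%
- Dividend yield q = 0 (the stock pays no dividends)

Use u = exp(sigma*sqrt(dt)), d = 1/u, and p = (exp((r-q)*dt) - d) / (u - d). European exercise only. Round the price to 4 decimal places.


dt = T/N = 0.041650
u = exp(sigma*sqrt(dt)) = 1.118788; d = 1/u = 0.893825
p = (exp((r-q)*dt) - d) / (u - d) = 0.478823
Discount per step: exp(-r*dt) = 0.998460
Stock lattice S(k, i) with i counting down-moves:
  k=0: S(0,0) = 0.8800
  k=1: S(1,0) = 0.9845; S(1,1) = 0.7866
  k=2: S(2,0) = 1.1015; S(2,1) = 0.8800; S(2,2) = 0.7031
Terminal payoffs V(N, i) = max(S_T - K, 0):
  V(2,0) = 0.271484; V(2,1) = 0.050000; V(2,2) = 0.000000
Backward induction: V(k, i) = exp(-r*dt) * [p * V(k+1, i) + (1-p) * V(k+1, i+1)].
  V(1,0) = exp(-r*dt) * [p*0.271484 + (1-p)*0.050000] = 0.155811
  V(1,1) = exp(-r*dt) * [p*0.050000 + (1-p)*0.000000] = 0.023904
  V(0,0) = exp(-r*dt) * [p*0.155811 + (1-p)*0.023904] = 0.086930

Answer: Price = V(0,0) = 0.0869


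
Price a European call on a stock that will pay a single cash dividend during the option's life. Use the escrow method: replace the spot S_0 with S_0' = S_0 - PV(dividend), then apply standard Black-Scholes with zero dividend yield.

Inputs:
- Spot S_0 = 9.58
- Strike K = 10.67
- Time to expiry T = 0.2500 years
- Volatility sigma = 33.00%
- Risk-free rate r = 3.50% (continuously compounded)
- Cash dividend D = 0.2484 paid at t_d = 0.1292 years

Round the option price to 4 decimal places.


PV(D) = D * exp(-r * t_d) = 0.2484 * 0.99548821 = 0.24727927
S_0' = S_0 - PV(D) = 9.5800 - 0.24727927 = 9.33272073
d1 = (ln(S_0'/K) + (r + sigma^2/2)*T) / (sigma*sqrt(T)) = -0.67604232
d2 = d1 - sigma*sqrt(T) = -0.84104232
exp(-rT) = 0.99128817
N(d1) = 0.24950689; N(d2) = 0.20016211
C = S_0' * N(d1) - K * exp(-rT) * N(d2) = 9.33272073 * 0.24950689 - 10.6700 * 0.99128817 * 0.20016211 = 0.2115

Answer: Price = 0.2115


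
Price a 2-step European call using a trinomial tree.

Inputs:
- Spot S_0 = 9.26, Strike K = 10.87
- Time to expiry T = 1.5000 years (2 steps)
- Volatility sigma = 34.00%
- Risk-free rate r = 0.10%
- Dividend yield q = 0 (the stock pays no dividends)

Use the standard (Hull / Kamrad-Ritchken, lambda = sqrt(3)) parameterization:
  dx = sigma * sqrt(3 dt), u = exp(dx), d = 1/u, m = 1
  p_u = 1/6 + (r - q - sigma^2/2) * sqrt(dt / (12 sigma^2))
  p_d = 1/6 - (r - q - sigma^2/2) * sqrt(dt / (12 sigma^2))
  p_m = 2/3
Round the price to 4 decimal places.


Answer: Price = V(0,0) = 0.9874

Derivation:
dt = T/N = 0.750000; dx = sigma*sqrt(3*dt) = 0.510000
u = exp(dx) = 1.665291; d = 1/u = 0.600496
p_u = 0.124902, p_m = 0.666667, p_d = 0.208431
Discount per step: exp(-r*dt) = 0.999250
Stock lattice S(k, j) with j the centered position index:
  k=0: S(0,+0) = 9.2600
  k=1: S(1,-1) = 5.5606; S(1,+0) = 9.2600; S(1,+1) = 15.4206
  k=2: S(2,-2) = 3.3391; S(2,-1) = 5.5606; S(2,+0) = 9.2600; S(2,+1) = 15.4206; S(2,+2) = 25.6798
Terminal payoffs V(N, j) = max(S_T - K, 0):
  V(2,-2) = 0.000000; V(2,-1) = 0.000000; V(2,+0) = 0.000000; V(2,+1) = 4.550596; V(2,+2) = 14.809784
Backward induction: V(k, j) = exp(-r*dt) * [p_u * V(k+1, j+1) + p_m * V(k+1, j) + p_d * V(k+1, j-1)]
  V(1,-1) = exp(-r*dt) * [p_u*0.000000 + p_m*0.000000 + p_d*0.000000] = 0.000000
  V(1,+0) = exp(-r*dt) * [p_u*4.550596 + p_m*0.000000 + p_d*0.000000] = 0.567952
  V(1,+1) = exp(-r*dt) * [p_u*14.809784 + p_m*4.550596 + p_d*0.000000] = 4.879841
  V(0,+0) = exp(-r*dt) * [p_u*4.879841 + p_m*0.567952 + p_d*0.000000] = 0.987396


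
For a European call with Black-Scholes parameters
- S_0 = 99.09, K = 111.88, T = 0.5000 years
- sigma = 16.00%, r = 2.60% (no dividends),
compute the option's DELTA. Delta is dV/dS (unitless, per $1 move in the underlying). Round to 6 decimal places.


Answer: Delta = 0.183649

Derivation:
d1 = -0.9015464759; d2 = -1.0146835609
phi(d1) = 0.2657148448; exp(-qT) = 1.0000000000; exp(-rT) = 0.9870841350
N(d1) = 0.1836489173
Delta = exp(-qT) * N(d1) = 1.0000000000 * 0.1836489173 = 0.183649


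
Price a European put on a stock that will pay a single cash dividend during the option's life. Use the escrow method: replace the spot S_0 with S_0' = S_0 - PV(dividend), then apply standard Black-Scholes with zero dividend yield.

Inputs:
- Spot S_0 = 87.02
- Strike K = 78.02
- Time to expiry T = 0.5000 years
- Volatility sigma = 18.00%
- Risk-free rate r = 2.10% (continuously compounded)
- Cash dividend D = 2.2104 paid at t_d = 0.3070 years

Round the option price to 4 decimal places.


PV(D) = D * exp(-r * t_d) = 2.2104 * 0.99357374 = 2.19619539
S_0' = S_0 - PV(D) = 87.0200 - 2.19619539 = 84.82380461
d1 = (ln(S_0'/K) + (r + sigma^2/2)*T) / (sigma*sqrt(T)) = 0.80304557
d2 = d1 - sigma*sqrt(T) = 0.67576635
exp(-rT) = 0.98955493
N(-d1) = 0.21097420; N(-d2) = 0.24959450
P = K * exp(-rT) * N(-d2) - S_0' * N(-d1) = 78.0200 * 0.98955493 * 0.24959450 - 84.82380461 * 0.21097420 = 1.3743

Answer: Price = 1.3743


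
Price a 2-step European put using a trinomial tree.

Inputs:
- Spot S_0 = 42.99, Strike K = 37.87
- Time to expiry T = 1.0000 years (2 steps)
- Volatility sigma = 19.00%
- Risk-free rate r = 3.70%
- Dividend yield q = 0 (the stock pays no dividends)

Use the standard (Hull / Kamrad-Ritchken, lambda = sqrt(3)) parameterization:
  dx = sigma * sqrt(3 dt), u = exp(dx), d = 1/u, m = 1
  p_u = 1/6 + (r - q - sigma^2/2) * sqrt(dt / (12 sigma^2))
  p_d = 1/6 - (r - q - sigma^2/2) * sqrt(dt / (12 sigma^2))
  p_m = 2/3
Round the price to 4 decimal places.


dt = T/N = 0.500000; dx = sigma*sqrt(3*dt) = 0.232702
u = exp(dx) = 1.262005; d = 1/u = 0.792390
p_u = 0.187025, p_m = 0.666667, p_d = 0.146308
Discount per step: exp(-r*dt) = 0.981670
Stock lattice S(k, j) with j the centered position index:
  k=0: S(0,+0) = 42.9900
  k=1: S(1,-1) = 34.0648; S(1,+0) = 42.9900; S(1,+1) = 54.2536
  k=2: S(2,-2) = 26.9926; S(2,-1) = 34.0648; S(2,+0) = 42.9900; S(2,+1) = 54.2536; S(2,+2) = 68.4683
Terminal payoffs V(N, j) = max(K - S_T, 0):
  V(2,-2) = 10.877353; V(2,-1) = 3.805152; V(2,+0) = 0.000000; V(2,+1) = 0.000000; V(2,+2) = 0.000000
Backward induction: V(k, j) = exp(-r*dt) * [p_u * V(k+1, j+1) + p_m * V(k+1, j) + p_d * V(k+1, j-1)]
  V(1,-1) = exp(-r*dt) * [p_u*0.000000 + p_m*3.805152 + p_d*10.877353] = 4.052542
  V(1,+0) = exp(-r*dt) * [p_u*0.000000 + p_m*0.000000 + p_d*3.805152] = 0.546519
  V(1,+1) = exp(-r*dt) * [p_u*0.000000 + p_m*0.000000 + p_d*0.000000] = 0.000000
  V(0,+0) = exp(-r*dt) * [p_u*0.000000 + p_m*0.546519 + p_d*4.052542] = 0.939719

Answer: Price = V(0,0) = 0.9397


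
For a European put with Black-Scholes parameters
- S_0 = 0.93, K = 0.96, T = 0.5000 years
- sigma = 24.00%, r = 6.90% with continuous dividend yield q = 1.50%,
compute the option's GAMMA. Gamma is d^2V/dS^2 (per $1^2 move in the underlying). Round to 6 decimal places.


d1 = 0.0568708406; d2 = -0.1128347869
phi(d1) = 0.3982976538; exp(-qT) = 0.9925280548; exp(-rT) = 0.9660883397
Gamma = exp(-qT) * phi(d1) / (S * sigma * sqrt(T)) = 0.9925280548 * 0.3982976538 / (0.9300 * 0.2400 * 0.7071067812) = 2.504790

Answer: Gamma = 2.504790


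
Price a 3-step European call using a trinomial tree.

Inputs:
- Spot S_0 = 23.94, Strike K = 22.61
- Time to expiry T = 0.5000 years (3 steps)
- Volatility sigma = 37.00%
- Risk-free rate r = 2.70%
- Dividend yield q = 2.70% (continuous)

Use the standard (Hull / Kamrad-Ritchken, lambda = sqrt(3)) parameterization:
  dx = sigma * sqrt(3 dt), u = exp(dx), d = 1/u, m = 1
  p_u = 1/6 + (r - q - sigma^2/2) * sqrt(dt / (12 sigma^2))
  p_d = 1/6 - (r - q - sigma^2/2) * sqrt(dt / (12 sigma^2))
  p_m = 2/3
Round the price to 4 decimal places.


Answer: Price = V(0,0) = 3.0754

Derivation:
dt = T/N = 0.166667; dx = sigma*sqrt(3*dt) = 0.261630
u = exp(dx) = 1.299045; d = 1/u = 0.769796
p_u = 0.144864, p_m = 0.666667, p_d = 0.188469
Discount per step: exp(-r*dt) = 0.995510
Stock lattice S(k, j) with j the centered position index:
  k=0: S(0,+0) = 23.9400
  k=1: S(1,-1) = 18.4289; S(1,+0) = 23.9400; S(1,+1) = 31.0991
  k=2: S(2,-2) = 14.1865; S(2,-1) = 18.4289; S(2,+0) = 23.9400; S(2,+1) = 31.0991; S(2,+2) = 40.3992
  k=3: S(3,-3) = 10.9207; S(3,-2) = 14.1865; S(3,-1) = 18.4289; S(3,+0) = 23.9400; S(3,+1) = 31.0991; S(3,+2) = 40.3992; S(3,+3) = 52.4804
Terminal payoffs V(N, j) = max(S_T - K, 0):
  V(3,-3) = 0.000000; V(3,-2) = 0.000000; V(3,-1) = 0.000000; V(3,+0) = 1.330000; V(3,+1) = 8.489141; V(3,+2) = 17.789189; V(3,+3) = 29.870372
Backward induction: V(k, j) = exp(-r*dt) * [p_u * V(k+1, j+1) + p_m * V(k+1, j) + p_d * V(k+1, j-1)]
  V(2,-2) = exp(-r*dt) * [p_u*0.000000 + p_m*0.000000 + p_d*0.000000] = 0.000000
  V(2,-1) = exp(-r*dt) * [p_u*1.330000 + p_m*0.000000 + p_d*0.000000] = 0.191804
  V(2,+0) = exp(-r*dt) * [p_u*8.489141 + p_m*1.330000 + p_d*0.000000] = 2.106937
  V(2,+1) = exp(-r*dt) * [p_u*17.789189 + p_m*8.489141 + p_d*1.330000] = 8.449002
  V(2,+2) = exp(-r*dt) * [p_u*29.870372 + p_m*17.789189 + p_d*8.489141] = 17.706689
  V(1,-1) = exp(-r*dt) * [p_u*2.106937 + p_m*0.191804 + p_d*0.000000] = 0.431145
  V(1,+0) = exp(-r*dt) * [p_u*8.449002 + p_m*2.106937 + p_d*0.191804] = 2.652767
  V(1,+1) = exp(-r*dt) * [p_u*17.706689 + p_m*8.449002 + p_d*2.106937] = 8.556236
  V(0,+0) = exp(-r*dt) * [p_u*8.556236 + p_m*2.652767 + p_d*0.431145] = 3.075391


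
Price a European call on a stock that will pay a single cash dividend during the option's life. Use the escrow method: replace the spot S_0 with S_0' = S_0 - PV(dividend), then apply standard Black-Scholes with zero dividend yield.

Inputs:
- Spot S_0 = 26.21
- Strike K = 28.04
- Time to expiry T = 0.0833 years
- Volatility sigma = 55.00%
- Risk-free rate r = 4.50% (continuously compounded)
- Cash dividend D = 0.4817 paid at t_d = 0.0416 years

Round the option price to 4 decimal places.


PV(D) = D * exp(-r * t_d) = 0.4817 * 0.99812975 = 0.48079910
S_0' = S_0 - PV(D) = 26.2100 - 0.48079910 = 25.72920090
d1 = (ln(S_0'/K) + (r + sigma^2/2)*T) / (sigma*sqrt(T)) = -0.43881856
d2 = d1 - sigma*sqrt(T) = -0.59755813
exp(-rT) = 0.99625852
N(d1) = 0.33039650; N(d2) = 0.27506740
C = S_0' * N(d1) - K * exp(-rT) * N(d2) = 25.72920090 * 0.33039650 - 28.0400 * 0.99625852 * 0.27506740 = 0.8168

Answer: Price = 0.8168


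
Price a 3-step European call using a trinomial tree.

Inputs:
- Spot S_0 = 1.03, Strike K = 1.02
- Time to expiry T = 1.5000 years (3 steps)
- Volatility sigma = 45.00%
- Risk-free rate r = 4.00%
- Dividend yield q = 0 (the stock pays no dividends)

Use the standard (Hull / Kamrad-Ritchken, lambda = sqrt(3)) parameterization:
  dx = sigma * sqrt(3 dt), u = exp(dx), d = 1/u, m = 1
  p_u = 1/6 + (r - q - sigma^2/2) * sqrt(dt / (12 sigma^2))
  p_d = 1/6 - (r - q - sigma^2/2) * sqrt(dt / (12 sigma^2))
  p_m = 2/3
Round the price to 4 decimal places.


Answer: Price = V(0,0) = 0.2324

Derivation:
dt = T/N = 0.500000; dx = sigma*sqrt(3*dt) = 0.551135
u = exp(dx) = 1.735222; d = 1/u = 0.576295
p_u = 0.138883, p_m = 0.666667, p_d = 0.194450
Discount per step: exp(-r*dt) = 0.980199
Stock lattice S(k, j) with j the centered position index:
  k=0: S(0,+0) = 1.0300
  k=1: S(1,-1) = 0.5936; S(1,+0) = 1.0300; S(1,+1) = 1.7873
  k=2: S(2,-2) = 0.3421; S(2,-1) = 0.5936; S(2,+0) = 1.0300; S(2,+1) = 1.7873; S(2,+2) = 3.1013
  k=3: S(3,-3) = 0.1971; S(3,-2) = 0.3421; S(3,-1) = 0.5936; S(3,+0) = 1.0300; S(3,+1) = 1.7873; S(3,+2) = 3.1013; S(3,+3) = 5.3815
Terminal payoffs V(N, j) = max(S_T - K, 0):
  V(3,-3) = 0.000000; V(3,-2) = 0.000000; V(3,-1) = 0.000000; V(3,+0) = 0.010000; V(3,+1) = 0.767278; V(3,+2) = 2.081324; V(3,+3) = 4.361485
Backward induction: V(k, j) = exp(-r*dt) * [p_u * V(k+1, j+1) + p_m * V(k+1, j) + p_d * V(k+1, j-1)]
  V(2,-2) = exp(-r*dt) * [p_u*0.000000 + p_m*0.000000 + p_d*0.000000] = 0.000000
  V(2,-1) = exp(-r*dt) * [p_u*0.010000 + p_m*0.000000 + p_d*0.000000] = 0.001361
  V(2,+0) = exp(-r*dt) * [p_u*0.767278 + p_m*0.010000 + p_d*0.000000] = 0.110987
  V(2,+1) = exp(-r*dt) * [p_u*2.081324 + p_m*0.767278 + p_d*0.010000] = 0.786633
  V(2,+2) = exp(-r*dt) * [p_u*4.361485 + p_m*2.081324 + p_d*0.767278] = 2.100059
  V(1,-1) = exp(-r*dt) * [p_u*0.110987 + p_m*0.001361 + p_d*0.000000] = 0.015999
  V(1,+0) = exp(-r*dt) * [p_u*0.786633 + p_m*0.110987 + p_d*0.001361] = 0.179872
  V(1,+1) = exp(-r*dt) * [p_u*2.100059 + p_m*0.786633 + p_d*0.110987] = 0.821079
  V(0,+0) = exp(-r*dt) * [p_u*0.821079 + p_m*0.179872 + p_d*0.015999] = 0.232366


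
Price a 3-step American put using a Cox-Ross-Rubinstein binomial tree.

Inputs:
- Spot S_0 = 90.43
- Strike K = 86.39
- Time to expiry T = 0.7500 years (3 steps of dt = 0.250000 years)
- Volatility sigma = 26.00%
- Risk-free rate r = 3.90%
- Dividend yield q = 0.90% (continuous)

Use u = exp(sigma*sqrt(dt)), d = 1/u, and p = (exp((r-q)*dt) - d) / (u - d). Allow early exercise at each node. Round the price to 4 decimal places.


dt = T/N = 0.250000
u = exp(sigma*sqrt(dt)) = 1.138828; d = 1/u = 0.878095
p = (exp((r-q)*dt) - d) / (u - d) = 0.496419
Discount per step: exp(-r*dt) = 0.990297
Stock lattice S(k, i) with i counting down-moves:
  k=0: S(0,0) = 90.4300
  k=1: S(1,0) = 102.9843; S(1,1) = 79.4062
  k=2: S(2,0) = 117.2814; S(2,1) = 90.4300; S(2,2) = 69.7262
  k=3: S(3,0) = 133.5634; S(3,1) = 102.9843; S(3,2) = 79.4062; S(3,3) = 61.2263
Terminal payoffs V(N, i) = max(K - S_T, 0):
  V(3,0) = 0.000000; V(3,1) = 0.000000; V(3,2) = 6.983830; V(3,3) = 25.163747
Backward induction: V(k, i) = exp(-r*dt) * [p * V(k+1, i) + (1-p) * V(k+1, i+1)]; then take max(V_cont, immediate exercise) for American.
  V(2,0) = exp(-r*dt) * [p*0.000000 + (1-p)*0.000000] = 0.000000; exercise = 0.000000; V(2,0) = max -> 0.000000
  V(2,1) = exp(-r*dt) * [p*0.000000 + (1-p)*6.983830] = 3.482802; exercise = 0.000000; V(2,1) = max -> 3.482802
  V(2,2) = exp(-r*dt) * [p*6.983830 + (1-p)*25.163747] = 15.982303; exercise = 16.663805; V(2,2) = max -> 16.663805
  V(1,0) = exp(-r*dt) * [p*0.000000 + (1-p)*3.482802] = 1.736856; exercise = 0.000000; V(1,0) = max -> 1.736856
  V(1,1) = exp(-r*dt) * [p*3.482802 + (1-p)*16.663805] = 10.022310; exercise = 6.983830; V(1,1) = max -> 10.022310
  V(0,0) = exp(-r*dt) * [p*1.736856 + (1-p)*10.022310] = 5.851919; exercise = 0.000000; V(0,0) = max -> 5.851919

Answer: Price = V(0,0) = 5.8519


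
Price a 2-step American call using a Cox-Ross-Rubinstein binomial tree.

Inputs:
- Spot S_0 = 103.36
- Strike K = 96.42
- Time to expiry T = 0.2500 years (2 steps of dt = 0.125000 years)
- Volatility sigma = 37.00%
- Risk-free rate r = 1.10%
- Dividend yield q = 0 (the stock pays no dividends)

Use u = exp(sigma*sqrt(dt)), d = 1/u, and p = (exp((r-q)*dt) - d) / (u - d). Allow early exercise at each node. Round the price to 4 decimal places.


Answer: Price = V(0,0) = 11.8801

Derivation:
dt = T/N = 0.125000
u = exp(sigma*sqrt(dt)) = 1.139757; d = 1/u = 0.877380
p = (exp((r-q)*dt) - d) / (u - d) = 0.472587
Discount per step: exp(-r*dt) = 0.998626
Stock lattice S(k, i) with i counting down-moves:
  k=0: S(0,0) = 103.3600
  k=1: S(1,0) = 117.8052; S(1,1) = 90.6860
  k=2: S(2,0) = 134.2693; S(2,1) = 103.3600; S(2,2) = 79.5661
Terminal payoffs V(N, i) = max(S_T - K, 0):
  V(2,0) = 37.849309; V(2,1) = 6.940000; V(2,2) = 0.000000
Backward induction: V(k, i) = exp(-r*dt) * [p * V(k+1, i) + (1-p) * V(k+1, i+1)]; then take max(V_cont, immediate exercise) for American.
  V(1,0) = exp(-r*dt) * [p*37.849309 + (1-p)*6.940000] = 21.517731; exercise = 21.385245; V(1,0) = max -> 21.517731
  V(1,1) = exp(-r*dt) * [p*6.940000 + (1-p)*0.000000] = 3.275247; exercise = 0.000000; V(1,1) = max -> 3.275247
  V(0,0) = exp(-r*dt) * [p*21.517731 + (1-p)*3.275247] = 11.880063; exercise = 6.940000; V(0,0) = max -> 11.880063
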